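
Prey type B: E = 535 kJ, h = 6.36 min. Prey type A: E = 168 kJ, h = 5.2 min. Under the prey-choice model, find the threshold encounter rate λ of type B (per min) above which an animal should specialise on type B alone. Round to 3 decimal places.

The zero-one rule: include type A iff E₂/h₂ > λE₁/(1+λh₁). Equality gives the switch point.
λE₁h₂ = E₂ + λE₂h₁ ⇒ λ = E₂/(E₁h₂ − E₂h₁) = 168/(2782 − 1068) = 0.09804 per min.

0.098 per min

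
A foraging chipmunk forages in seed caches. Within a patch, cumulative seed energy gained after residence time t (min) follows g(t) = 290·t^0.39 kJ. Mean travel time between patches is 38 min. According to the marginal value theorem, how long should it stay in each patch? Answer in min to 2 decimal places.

Optimal t* satisfies g'(t*) = g(t*)/(T + t*).
g'(t) = 0.39·290·t^-0.61. Setting 0.39·290·t^-0.61 = 290·t^0.39/(38+t) gives 0.39(38+t) = t, so 0.61·t = 0.39×38.
t* = 0.39×38/0.61 = 24.3 min.

24.30 min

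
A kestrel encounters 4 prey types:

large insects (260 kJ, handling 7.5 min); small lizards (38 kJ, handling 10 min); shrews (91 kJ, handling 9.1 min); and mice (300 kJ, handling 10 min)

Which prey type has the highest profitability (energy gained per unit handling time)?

large insects

Profitability E/h (kJ/min): large insects = 260/7.5 = 34.7, small lizards = 38/10 = 3.8, shrews = 91/9.1 = 10, mice = 300/10 = 30.
Ranked: large insects > mice > shrews > small lizards.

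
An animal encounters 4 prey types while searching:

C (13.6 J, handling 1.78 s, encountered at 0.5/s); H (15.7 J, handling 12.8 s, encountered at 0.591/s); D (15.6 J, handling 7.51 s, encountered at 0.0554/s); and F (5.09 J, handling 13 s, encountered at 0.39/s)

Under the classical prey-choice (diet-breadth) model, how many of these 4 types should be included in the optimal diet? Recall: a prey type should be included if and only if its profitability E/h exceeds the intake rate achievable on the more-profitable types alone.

1

Rank by E/h (J/s): C 7.64, D 2.08, H 1.23, F 0.392. Include each in turn until the next type's E/h falls below the running intake rate.
Rate on top 1: 3.598. D: 2.08 < 3.598 → exclude; stop.
Optimal diet: C — 1 of 4 types.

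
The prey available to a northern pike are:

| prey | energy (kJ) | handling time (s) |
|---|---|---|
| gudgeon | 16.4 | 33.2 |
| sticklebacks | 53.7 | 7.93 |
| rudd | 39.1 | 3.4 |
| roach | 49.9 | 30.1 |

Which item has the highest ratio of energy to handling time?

rudd

In descending order of E/h:
rudd: 39.1/3.4 = 11.5 kJ/s
sticklebacks: 53.7/7.93 = 6.77 kJ/s
roach: 49.9/30.1 = 1.66 kJ/s
gudgeon: 16.4/33.2 = 0.494 kJ/s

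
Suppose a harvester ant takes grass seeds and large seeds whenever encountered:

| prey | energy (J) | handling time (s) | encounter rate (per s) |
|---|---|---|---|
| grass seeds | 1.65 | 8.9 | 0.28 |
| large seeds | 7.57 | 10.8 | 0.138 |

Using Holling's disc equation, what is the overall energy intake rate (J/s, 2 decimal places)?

0.30 J/s

R = (0.28×1.65 + 0.138×7.57) / (1 + 0.28×8.9 + 0.138×10.8) = 1.507/4.982 = 0.3024 J/s.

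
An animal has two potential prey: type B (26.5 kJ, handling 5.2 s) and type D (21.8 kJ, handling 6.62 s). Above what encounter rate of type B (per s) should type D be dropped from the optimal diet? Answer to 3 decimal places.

The zero-one rule: include type D iff E₂/h₂ > λE₁/(1+λh₁). Equality gives the switch point.
λE₁h₂ = E₂ + λE₂h₁ ⇒ λ = E₂/(E₁h₂ − E₂h₁) = 21.8/(175.4 − 113.4) = 0.3512 per s.

0.351 per s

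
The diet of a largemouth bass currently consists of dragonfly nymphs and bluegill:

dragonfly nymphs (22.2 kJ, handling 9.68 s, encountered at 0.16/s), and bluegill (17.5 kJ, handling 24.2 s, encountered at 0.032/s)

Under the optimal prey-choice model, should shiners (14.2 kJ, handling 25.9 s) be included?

No

Current rate: (0.16×22.2 + 0.032×17.5)/(1 + 0.16×9.68 + 0.032×24.2) = 1.237 kJ/s.
Profitability of shiners: 14.2/25.9 = 0.5483 kJ/s.
0.5483 < 1.237, so adding shiners would lower the average — exclude it.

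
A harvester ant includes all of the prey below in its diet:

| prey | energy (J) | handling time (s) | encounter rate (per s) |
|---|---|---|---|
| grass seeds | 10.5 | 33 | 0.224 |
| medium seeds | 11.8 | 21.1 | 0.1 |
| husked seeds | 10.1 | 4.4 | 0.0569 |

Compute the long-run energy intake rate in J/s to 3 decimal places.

0.382 J/s

R = (0.224×10.5 + 0.1×11.8 + 0.0569×10.1) / (1 + 0.224×33 + 0.1×21.1 + 0.0569×4.4) = 4.107/10.75 = 0.3819 J/s.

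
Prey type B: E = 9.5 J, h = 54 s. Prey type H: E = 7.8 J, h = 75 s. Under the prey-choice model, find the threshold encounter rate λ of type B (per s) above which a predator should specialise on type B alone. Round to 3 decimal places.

The zero-one rule: include type H iff E₂/h₂ > λE₁/(1+λh₁). Equality gives the switch point.
λE₁h₂ = E₂ + λE₂h₁ ⇒ λ = E₂/(E₁h₂ − E₂h₁) = 7.8/(712.5 − 421.2) = 0.02678 per s.

0.027 per s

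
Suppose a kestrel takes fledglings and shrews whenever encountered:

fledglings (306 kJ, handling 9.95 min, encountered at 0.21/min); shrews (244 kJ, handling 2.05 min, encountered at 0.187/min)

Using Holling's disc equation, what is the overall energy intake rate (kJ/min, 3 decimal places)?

Energy encountered per unit search time: 0.21×306 + 0.187×244 = 109.9 kJ/min.
Handling time per unit search time: 0.21×9.95 + 0.187×2.05 = 2.473.
Rate = 109.9/(1 + 2.473) = 31.64 kJ/min.

31.642 kJ/min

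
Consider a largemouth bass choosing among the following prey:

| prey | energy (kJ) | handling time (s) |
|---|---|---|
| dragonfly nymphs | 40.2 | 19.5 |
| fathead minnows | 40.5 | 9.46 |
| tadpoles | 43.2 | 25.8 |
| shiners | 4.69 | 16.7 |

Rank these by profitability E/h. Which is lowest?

In descending order of E/h:
fathead minnows: 40.5/9.46 = 4.28 kJ/s
dragonfly nymphs: 40.2/19.5 = 2.06 kJ/s
tadpoles: 43.2/25.8 = 1.67 kJ/s
shiners: 4.69/16.7 = 0.281 kJ/s

shiners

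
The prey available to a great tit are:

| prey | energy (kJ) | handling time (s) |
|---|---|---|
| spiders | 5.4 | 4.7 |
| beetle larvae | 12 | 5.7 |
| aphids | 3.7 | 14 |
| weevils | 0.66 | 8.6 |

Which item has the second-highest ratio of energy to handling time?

Profitability E/h (kJ/s): spiders = 5.4/4.7 = 1.15, beetle larvae = 12/5.7 = 2.11, aphids = 3.7/14 = 0.264, weevils = 0.66/8.6 = 0.0767.
Ranked: beetle larvae > spiders > aphids > weevils.

spiders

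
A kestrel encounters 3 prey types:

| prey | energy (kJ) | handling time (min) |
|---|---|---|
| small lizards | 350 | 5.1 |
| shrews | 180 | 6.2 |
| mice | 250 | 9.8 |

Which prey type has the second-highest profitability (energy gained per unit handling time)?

shrews

In descending order of E/h:
small lizards: 350/5.1 = 68.6 kJ/min
shrews: 180/6.2 = 29 kJ/min
mice: 250/9.8 = 25.5 kJ/min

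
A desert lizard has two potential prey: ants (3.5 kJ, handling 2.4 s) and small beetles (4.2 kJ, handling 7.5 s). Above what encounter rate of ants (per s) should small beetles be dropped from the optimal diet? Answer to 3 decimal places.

0.260 per s

At the threshold, the rate on ants alone equals the profitability of small beetles: λ·3.5/(1 + λ·2.4) = 4.2/7.5 = 0.56.
Rearranging, λ(3.5 − 0.56×2.4) = 0.56, so λ = 0.56/2.156 = 0.2597 per s.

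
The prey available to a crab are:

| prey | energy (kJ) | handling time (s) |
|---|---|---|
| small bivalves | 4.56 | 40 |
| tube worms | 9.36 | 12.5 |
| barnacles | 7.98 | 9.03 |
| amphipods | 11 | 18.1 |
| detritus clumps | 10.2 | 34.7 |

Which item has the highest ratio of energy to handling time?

barnacles

In descending order of E/h:
barnacles: 7.98/9.03 = 0.884 kJ/s
tube worms: 9.36/12.5 = 0.749 kJ/s
amphipods: 11/18.1 = 0.608 kJ/s
detritus clumps: 10.2/34.7 = 0.294 kJ/s
small bivalves: 4.56/40 = 0.114 kJ/s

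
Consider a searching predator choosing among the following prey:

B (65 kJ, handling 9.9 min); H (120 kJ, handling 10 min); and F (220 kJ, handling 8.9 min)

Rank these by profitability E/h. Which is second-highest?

In descending order of E/h:
F: 220/8.9 = 24.7 kJ/min
H: 120/10 = 12 kJ/min
B: 65/9.9 = 6.57 kJ/min

H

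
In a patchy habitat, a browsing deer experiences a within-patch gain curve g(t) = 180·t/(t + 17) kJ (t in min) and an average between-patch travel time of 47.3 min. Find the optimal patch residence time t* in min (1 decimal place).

Maximise g(t)/(T+t): set derivative to zero → g'(t)(T+t) = g(t).
g'(t) = 180·17/(t + 17)². Setting 180·17/(t+17)² = 180t/[(t+17)(47.3+t)] gives 17(47.3+t) = t(t+17), so t² = 17×47.3 = 804.1.
t* = √804.1 = 28.36 min.

28.4 min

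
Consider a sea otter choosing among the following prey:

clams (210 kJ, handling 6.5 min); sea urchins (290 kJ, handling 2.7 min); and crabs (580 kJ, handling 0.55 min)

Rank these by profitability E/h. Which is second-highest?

Profitability E/h (kJ/min): clams = 210/6.5 = 32.3, sea urchins = 290/2.7 = 107, crabs = 580/0.55 = 1.05e+03.
Ranked: crabs > sea urchins > clams.

sea urchins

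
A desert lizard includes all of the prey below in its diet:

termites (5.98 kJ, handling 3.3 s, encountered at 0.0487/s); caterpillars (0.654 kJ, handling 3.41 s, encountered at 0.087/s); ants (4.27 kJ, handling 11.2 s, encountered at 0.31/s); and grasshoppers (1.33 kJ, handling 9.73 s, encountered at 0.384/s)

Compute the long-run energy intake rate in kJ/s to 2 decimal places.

0.25 kJ/s

R = (0.0487×5.98 + 0.087×0.654 + 0.31×4.27 + 0.384×1.33) / (1 + 0.0487×3.3 + 0.087×3.41 + 0.31×11.2 + 0.384×9.73) = 2.183/8.666 = 0.2519 kJ/s.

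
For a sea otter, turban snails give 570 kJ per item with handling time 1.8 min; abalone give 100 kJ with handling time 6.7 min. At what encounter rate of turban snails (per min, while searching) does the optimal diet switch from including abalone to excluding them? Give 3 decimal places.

At the threshold, the rate on turban snails alone equals the profitability of abalone: λ·570/(1 + λ·1.8) = 100/6.7 = 14.93.
Rearranging, λ(570 − 14.93×1.8) = 14.93, so λ = 14.93/543.1 = 0.02748 per min.

0.027 per min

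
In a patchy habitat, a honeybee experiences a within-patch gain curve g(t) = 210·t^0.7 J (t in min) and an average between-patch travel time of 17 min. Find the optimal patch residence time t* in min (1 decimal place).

Optimal t* satisfies g'(t*) = g(t*)/(T + t*).
g'(t) = 0.7·210·t^-0.3. Setting 0.7·210·t^-0.3 = 210·t^0.7/(17+t) gives 0.7(17+t) = t, so 0.30·t = 0.7×17.
t* = 0.7×17/0.30 = 39.67 min.

39.7 min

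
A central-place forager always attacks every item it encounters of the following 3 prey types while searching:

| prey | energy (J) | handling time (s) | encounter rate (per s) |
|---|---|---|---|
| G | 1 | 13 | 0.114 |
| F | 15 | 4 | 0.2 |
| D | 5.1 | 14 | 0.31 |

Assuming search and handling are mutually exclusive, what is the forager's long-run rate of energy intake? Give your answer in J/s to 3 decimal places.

0.616 J/s

R = (0.114×1 + 0.2×15 + 0.31×5.1) / (1 + 0.114×13 + 0.2×4 + 0.31×14) = 4.695/7.622 = 0.616 J/s.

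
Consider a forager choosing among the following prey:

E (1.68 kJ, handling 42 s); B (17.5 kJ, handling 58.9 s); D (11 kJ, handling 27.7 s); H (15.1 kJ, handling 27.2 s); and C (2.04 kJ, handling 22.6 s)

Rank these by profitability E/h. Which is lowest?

E

Profitability E/h (kJ/s): E = 1.68/42 = 0.04, B = 17.5/58.9 = 0.297, D = 11/27.7 = 0.397, H = 15.1/27.2 = 0.555, C = 2.04/22.6 = 0.0903.
Ranked: H > D > B > C > E.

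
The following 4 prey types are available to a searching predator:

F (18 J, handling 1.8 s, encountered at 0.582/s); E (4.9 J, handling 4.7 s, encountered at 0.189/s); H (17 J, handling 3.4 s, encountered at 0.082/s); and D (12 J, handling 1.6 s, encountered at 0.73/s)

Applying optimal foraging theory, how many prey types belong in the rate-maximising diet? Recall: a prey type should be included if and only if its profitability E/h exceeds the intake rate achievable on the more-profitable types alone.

Profitabilities (E/h, J/s): F 10, D 7.5, H 5, E 1.04. Add prey in this order while the next type's profitability exceeds the intake rate on those already taken.
Rate on top 1: 5.116. D: 7.5 > 5.116 → include.
Rate on top 2: 5.982. H: 5 < 5.982 → exclude; stop.
Optimal diet: F, D — 2 of 4 types.

2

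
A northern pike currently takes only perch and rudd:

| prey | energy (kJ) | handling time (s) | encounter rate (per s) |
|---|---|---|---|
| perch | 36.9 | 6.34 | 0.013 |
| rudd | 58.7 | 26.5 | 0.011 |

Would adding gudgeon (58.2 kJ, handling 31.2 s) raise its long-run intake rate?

Yes

Intake rate on the current diet: R = (0.013×36.9 + 0.011×58.7) / (1 + 0.013×6.34 + 0.011×26.5) = 1.125/1.374 = 0.8191 kJ/s.
Profitability of gudgeon: 58.2/31.2 = 1.865 kJ/s.
Since 1.865 > R, including gudgeon increases the long-run rate.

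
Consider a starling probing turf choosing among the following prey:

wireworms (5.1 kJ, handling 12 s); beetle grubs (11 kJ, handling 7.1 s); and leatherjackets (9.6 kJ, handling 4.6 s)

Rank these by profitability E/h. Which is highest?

leatherjackets

In descending order of E/h:
leatherjackets: 9.6/4.6 = 2.09 kJ/s
beetle grubs: 11/7.1 = 1.55 kJ/s
wireworms: 5.1/12 = 0.425 kJ/s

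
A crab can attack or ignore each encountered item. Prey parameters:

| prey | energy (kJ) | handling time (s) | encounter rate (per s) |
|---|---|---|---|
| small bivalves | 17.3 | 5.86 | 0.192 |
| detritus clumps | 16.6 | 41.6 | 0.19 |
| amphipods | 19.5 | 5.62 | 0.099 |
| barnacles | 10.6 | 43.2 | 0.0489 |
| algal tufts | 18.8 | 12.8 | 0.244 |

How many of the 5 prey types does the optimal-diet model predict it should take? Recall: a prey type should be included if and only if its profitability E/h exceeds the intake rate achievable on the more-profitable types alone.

Rank by E/h (kJ/s): amphipods 3.47, small bivalves 2.95, algal tufts 1.47, detritus clumps 0.399, barnacles 0.245. Include each in turn until the next type's E/h falls below the running intake rate.
Rate on top 1: 1.24. small bivalves: 2.95 > 1.24 → include.
Rate on top 2: 1.959. algal tufts: 1.47 < 1.959 → exclude; stop.
Optimal diet: amphipods, small bivalves — 2 of 5 types.

2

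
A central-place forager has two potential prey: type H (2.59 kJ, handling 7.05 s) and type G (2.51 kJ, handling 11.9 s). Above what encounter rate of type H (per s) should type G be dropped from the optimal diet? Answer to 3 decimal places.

At the threshold, the rate on type H alone equals the profitability of type G: λ·2.59/(1 + λ·7.05) = 2.51/11.9 = 0.2109.
Rearranging, λ(2.59 − 0.2109×7.05) = 0.2109, so λ = 0.2109/1.103 = 0.1912 per s.

0.191 per s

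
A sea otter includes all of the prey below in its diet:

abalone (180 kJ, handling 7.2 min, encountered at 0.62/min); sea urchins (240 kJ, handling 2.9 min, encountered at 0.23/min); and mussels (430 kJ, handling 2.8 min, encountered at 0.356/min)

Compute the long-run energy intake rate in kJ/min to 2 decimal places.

R = Σλ_iE_i / (1 + Σλ_ih_i)
Numerator: 0.62×180 + 0.23×240 + 0.356×430 = 319.9
Denominator: 1 + 0.62×7.2 + 0.23×2.9 + 0.356×2.8 = 7.128
R = 319.9/7.128 = 44.88 kJ/min

44.88 kJ/min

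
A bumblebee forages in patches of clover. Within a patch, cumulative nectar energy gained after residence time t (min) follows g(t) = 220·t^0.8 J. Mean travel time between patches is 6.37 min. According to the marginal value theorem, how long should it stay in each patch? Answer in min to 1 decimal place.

25.5 min

By the marginal value theorem, leave when the instantaneous gain rate g'(t) equals the habitat-wide average g(t)/(T + t).
g'(t) = 0.8·220·t^-0.2. Setting 0.8·220·t^-0.2 = 220·t^0.8/(6.37+t) gives 0.8(6.37+t) = t, so 0.20·t = 0.8×6.37.
t* = 0.8×6.37/0.20 = 25.48 min.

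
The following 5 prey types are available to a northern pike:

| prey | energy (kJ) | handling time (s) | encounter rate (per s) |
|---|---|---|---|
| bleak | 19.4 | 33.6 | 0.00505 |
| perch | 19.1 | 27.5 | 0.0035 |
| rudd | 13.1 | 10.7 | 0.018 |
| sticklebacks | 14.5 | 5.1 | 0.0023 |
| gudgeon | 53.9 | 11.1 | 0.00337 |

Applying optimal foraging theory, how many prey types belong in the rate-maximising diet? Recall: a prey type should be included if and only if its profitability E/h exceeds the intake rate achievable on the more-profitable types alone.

5

Profitabilities (E/h, kJ/s): gudgeon 4.86, sticklebacks 2.84, rudd 1.22, perch 0.695, bleak 0.577. Add prey in this order while the next type's profitability exceeds the intake rate on those already taken.
Rate on top 1: 0.1751. sticklebacks: 2.84 > 0.1751 → include.
Rate on top 2: 0.2049. rudd: 1.22 > 0.2049 → include.
Rate on top 3: 0.363. perch: 0.695 > 0.363 → include.
Rate on top 4: 0.3869. bleak: 0.577 > 0.3869 → include.
Optimal diet: gudgeon, sticklebacks, rudd, perch, bleak — 5 of 5 types.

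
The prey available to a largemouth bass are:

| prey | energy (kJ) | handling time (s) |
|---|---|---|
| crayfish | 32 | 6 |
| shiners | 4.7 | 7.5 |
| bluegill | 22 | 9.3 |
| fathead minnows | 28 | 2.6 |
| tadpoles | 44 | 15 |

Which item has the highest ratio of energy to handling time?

fathead minnows

Profitability E/h (kJ/s): crayfish = 32/6 = 5.33, shiners = 4.7/7.5 = 0.627, bluegill = 22/9.3 = 2.37, fathead minnows = 28/2.6 = 10.8, tadpoles = 44/15 = 2.93.
Ranked: fathead minnows > crayfish > tadpoles > bluegill > shiners.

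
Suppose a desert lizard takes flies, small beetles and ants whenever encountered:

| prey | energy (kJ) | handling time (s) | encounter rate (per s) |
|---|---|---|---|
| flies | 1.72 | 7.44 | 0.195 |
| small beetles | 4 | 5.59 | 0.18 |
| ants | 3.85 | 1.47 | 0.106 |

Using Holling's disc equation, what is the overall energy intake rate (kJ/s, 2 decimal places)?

0.41 kJ/s

R = (0.195×1.72 + 0.18×4 + 0.106×3.85) / (1 + 0.195×7.44 + 0.18×5.59 + 0.106×1.47) = 1.464/3.613 = 0.4051 kJ/s.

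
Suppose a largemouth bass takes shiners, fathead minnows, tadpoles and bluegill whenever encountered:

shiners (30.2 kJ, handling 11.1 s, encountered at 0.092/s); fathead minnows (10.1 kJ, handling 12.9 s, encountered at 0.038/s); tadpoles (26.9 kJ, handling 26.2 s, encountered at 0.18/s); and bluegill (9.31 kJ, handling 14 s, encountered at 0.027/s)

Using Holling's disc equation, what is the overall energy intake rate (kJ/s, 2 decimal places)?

1.09 kJ/s

R = (0.092×30.2 + 0.038×10.1 + 0.18×26.9 + 0.027×9.31) / (1 + 0.092×11.1 + 0.038×12.9 + 0.18×26.2 + 0.027×14) = 8.256/7.605 = 1.085 kJ/s.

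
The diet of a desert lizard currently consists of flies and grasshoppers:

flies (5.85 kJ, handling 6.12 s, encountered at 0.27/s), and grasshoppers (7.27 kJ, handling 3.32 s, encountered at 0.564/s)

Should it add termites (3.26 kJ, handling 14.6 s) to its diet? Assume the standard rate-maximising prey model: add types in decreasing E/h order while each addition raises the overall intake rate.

No

Intake rate on the current diet: R = (0.27×5.85 + 0.564×7.27) / (1 + 0.27×6.12 + 0.564×3.32) = 5.68/4.525 = 1.255 kJ/s.
Profitability of termites: 3.26/14.6 = 0.2233 kJ/s.
0.2233 < 1.255, so adding termites would lower the average — exclude it.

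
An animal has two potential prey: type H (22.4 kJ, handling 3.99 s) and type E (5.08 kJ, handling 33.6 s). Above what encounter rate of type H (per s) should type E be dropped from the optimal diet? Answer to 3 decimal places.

0.007 per s

Drop type E once their profitability E₂/h₂ falls below the rate achievable on type H alone: E₂/h₂ = λE₁/(1 + λh₁).
Solve for λ: λE₁h₂ = E₂(1 + λh₁) → λ(E₁h₂ − E₂h₁) = E₂ → λ = E₂/(E₁h₂ − E₂h₁).
λ = 5.08/(22.4×33.6 − 5.08×3.99) = 5.08/732.4 = 0.006936 per s.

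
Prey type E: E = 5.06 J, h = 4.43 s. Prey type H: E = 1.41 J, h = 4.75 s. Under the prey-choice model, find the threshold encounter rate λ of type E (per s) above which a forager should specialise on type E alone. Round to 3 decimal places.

0.079 per s

The zero-one rule: include type H iff E₂/h₂ > λE₁/(1+λh₁). Equality gives the switch point.
λE₁h₂ = E₂ + λE₂h₁ ⇒ λ = E₂/(E₁h₂ − E₂h₁) = 1.41/(24.03 − 6.246) = 0.07926 per s.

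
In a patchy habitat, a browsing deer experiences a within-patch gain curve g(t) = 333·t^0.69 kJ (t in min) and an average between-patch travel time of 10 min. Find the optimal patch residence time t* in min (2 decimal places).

22.26 min

Maximise g(t)/(T+t): set derivative to zero → g'(t)(T+t) = g(t).
g'(t) = 0.69·333·t^-0.31. Setting 0.69·333·t^-0.31 = 333·t^0.69/(10+t) gives 0.69(10+t) = t, so 0.31·t = 0.69×10.
t* = 0.69×10/0.31 = 22.26 min.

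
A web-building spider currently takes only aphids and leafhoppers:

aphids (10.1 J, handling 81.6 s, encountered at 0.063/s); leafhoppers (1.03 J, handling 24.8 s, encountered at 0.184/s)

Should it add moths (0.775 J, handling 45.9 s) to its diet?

No

Intake rate on the current diet: R = (0.063×10.1 + 0.184×1.03) / (1 + 0.063×81.6 + 0.184×24.8) = 0.8258/10.7 = 0.07715 J/s.
moths: E/h = 0.775/45.9 = 0.01688 J/s.
0.01688 < 0.07715, so adding moths would lower the average — exclude it.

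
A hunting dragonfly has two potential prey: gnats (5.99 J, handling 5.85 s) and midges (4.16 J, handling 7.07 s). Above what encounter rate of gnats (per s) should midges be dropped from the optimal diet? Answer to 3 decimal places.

0.231 per s

The zero-one rule: include midges iff E₂/h₂ > λE₁/(1+λh₁). Equality gives the switch point.
λE₁h₂ = E₂ + λE₂h₁ ⇒ λ = E₂/(E₁h₂ − E₂h₁) = 4.16/(42.35 − 24.34) = 0.2309 per s.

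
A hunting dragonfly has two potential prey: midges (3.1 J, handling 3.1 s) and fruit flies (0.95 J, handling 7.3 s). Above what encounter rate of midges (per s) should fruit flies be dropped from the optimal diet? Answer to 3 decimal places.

0.048 per s

The zero-one rule: include fruit flies iff E₂/h₂ > λE₁/(1+λh₁). Equality gives the switch point.
λE₁h₂ = E₂ + λE₂h₁ ⇒ λ = E₂/(E₁h₂ − E₂h₁) = 0.95/(22.63 − 2.945) = 0.04826 per s.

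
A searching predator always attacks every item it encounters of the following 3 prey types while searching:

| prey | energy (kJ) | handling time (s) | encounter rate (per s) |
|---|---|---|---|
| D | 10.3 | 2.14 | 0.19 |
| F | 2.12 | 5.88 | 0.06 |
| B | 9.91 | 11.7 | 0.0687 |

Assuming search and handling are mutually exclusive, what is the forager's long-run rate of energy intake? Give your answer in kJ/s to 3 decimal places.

R = (0.19×10.3 + 0.06×2.12 + 0.0687×9.91) / (1 + 0.19×2.14 + 0.06×5.88 + 0.0687×11.7) = 2.765/2.563 = 1.079 kJ/s.

1.079 kJ/s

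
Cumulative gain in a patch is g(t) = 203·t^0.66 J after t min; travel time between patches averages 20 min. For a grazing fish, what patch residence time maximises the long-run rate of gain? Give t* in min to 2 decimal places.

38.82 min

By the marginal value theorem, leave when the instantaneous gain rate g'(t) equals the habitat-wide average g(t)/(T + t).
g'(t) = 0.66·203·t^-0.34. Setting 0.66·203·t^-0.34 = 203·t^0.66/(20+t) gives 0.66(20+t) = t, so 0.34·t = 0.66×20.
t* = 0.66×20/0.34 = 38.82 min.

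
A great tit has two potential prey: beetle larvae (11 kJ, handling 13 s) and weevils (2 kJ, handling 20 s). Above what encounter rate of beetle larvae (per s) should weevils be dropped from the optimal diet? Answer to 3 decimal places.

0.010 per s

The zero-one rule: include weevils iff E₂/h₂ > λE₁/(1+λh₁). Equality gives the switch point.
λE₁h₂ = E₂ + λE₂h₁ ⇒ λ = E₂/(E₁h₂ − E₂h₁) = 2/(220 − 26) = 0.01031 per s.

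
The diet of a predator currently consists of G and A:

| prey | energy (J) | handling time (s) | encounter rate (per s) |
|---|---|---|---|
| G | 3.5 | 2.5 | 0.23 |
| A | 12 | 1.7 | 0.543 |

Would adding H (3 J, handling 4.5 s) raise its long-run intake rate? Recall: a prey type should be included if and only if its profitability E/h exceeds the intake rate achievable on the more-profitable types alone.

Intake rate on the current diet: R = (0.23×3.5 + 0.543×12) / (1 + 0.23×2.5 + 0.543×1.7) = 7.321/2.498 = 2.931 J/s.
H: E/h = 3/4.5 = 0.6667 J/s.
Since 0.6667 < R, time spent handling H is better spent searching.

No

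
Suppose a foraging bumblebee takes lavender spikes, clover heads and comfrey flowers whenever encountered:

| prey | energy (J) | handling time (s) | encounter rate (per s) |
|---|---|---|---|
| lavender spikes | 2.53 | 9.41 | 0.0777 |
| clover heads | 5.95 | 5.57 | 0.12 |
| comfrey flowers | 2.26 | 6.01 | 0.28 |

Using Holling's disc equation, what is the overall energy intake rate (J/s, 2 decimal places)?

0.38 J/s

R = (0.0777×2.53 + 0.12×5.95 + 0.28×2.26) / (1 + 0.0777×9.41 + 0.12×5.57 + 0.28×6.01) = 1.543/4.082 = 0.3781 J/s.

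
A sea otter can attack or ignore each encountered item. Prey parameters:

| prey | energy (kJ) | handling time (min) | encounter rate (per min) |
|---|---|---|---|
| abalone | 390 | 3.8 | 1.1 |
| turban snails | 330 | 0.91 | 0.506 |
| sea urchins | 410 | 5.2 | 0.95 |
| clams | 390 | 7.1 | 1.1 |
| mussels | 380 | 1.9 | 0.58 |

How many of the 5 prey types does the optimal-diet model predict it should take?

Rank by E/h (kJ/min): turban snails 363, mussels 200, abalone 103, sea urchins 78.8, clams 54.9. Include each in turn until the next type's E/h falls below the running intake rate.
Rate on top 1: 114.3. mussels: 200 > 114.3 → include.
Rate on top 2: 151.2. abalone: 103 < 151.2 → exclude; stop.
Optimal diet: turban snails, mussels — 2 of 5 types.

2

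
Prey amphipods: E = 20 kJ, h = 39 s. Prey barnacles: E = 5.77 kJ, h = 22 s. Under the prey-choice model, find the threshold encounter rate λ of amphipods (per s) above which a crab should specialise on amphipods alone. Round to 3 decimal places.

0.027 per s

At the threshold, the rate on amphipods alone equals the profitability of barnacles: λ·20/(1 + λ·39) = 5.77/22 = 0.2623.
Rearranging, λ(20 − 0.2623×39) = 0.2623, so λ = 0.2623/9.771 = 0.02684 per s.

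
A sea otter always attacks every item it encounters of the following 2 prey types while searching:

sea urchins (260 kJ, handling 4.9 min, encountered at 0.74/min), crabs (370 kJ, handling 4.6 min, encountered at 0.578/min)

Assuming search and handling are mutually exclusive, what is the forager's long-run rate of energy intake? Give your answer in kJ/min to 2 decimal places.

55.77 kJ/min

Energy encountered per unit search time: 0.74×260 + 0.578×370 = 406.3 kJ/min.
Handling time per unit search time: 0.74×4.9 + 0.578×4.6 = 6.285.
Rate = 406.3/(1 + 6.285) = 55.77 kJ/min.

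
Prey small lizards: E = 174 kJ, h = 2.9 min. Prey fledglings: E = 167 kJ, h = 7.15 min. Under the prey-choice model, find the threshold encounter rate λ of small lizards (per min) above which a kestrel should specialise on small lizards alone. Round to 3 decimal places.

At the threshold, the rate on small lizards alone equals the profitability of fledglings: λ·174/(1 + λ·2.9) = 167/7.15 = 23.36.
Rearranging, λ(174 − 23.36×2.9) = 23.36, so λ = 23.36/106.3 = 0.2198 per min.

0.220 per min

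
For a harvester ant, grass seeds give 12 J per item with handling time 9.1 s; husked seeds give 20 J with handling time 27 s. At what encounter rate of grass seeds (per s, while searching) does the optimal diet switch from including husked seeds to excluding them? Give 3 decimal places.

0.141 per s

The zero-one rule: include husked seeds iff E₂/h₂ > λE₁/(1+λh₁). Equality gives the switch point.
λE₁h₂ = E₂ + λE₂h₁ ⇒ λ = E₂/(E₁h₂ − E₂h₁) = 20/(324 − 182) = 0.1408 per s.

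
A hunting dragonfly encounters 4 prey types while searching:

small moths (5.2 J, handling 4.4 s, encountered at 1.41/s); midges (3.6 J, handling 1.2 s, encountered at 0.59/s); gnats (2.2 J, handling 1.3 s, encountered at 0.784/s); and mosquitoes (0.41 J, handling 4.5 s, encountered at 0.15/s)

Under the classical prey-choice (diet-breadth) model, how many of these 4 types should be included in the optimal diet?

Profitabilities (E/h, J/s): midges 3, gnats 1.69, small moths 1.18, mosquitoes 0.0911. Add prey in this order while the next type's profitability exceeds the intake rate on those already taken.
Rate on top 1: 1.244. gnats: 1.69 > 1.244 → include.
Rate on top 2: 1.411. small moths: 1.18 < 1.411 → exclude; stop.
Optimal diet: midges, gnats — 2 of 4 types.

2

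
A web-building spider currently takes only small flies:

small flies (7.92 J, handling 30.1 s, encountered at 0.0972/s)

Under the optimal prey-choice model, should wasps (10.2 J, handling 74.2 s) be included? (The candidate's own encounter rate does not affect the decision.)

Intake rate on the current diet: R = (0.0972×7.92) / (1 + 0.0972×30.1) = 0.7698/3.926 = 0.1961 J/s.
wasps: E/h = 10.2/74.2 = 0.1375 J/s.
0.1375 < 0.1961, so adding wasps would lower the average — exclude it.

No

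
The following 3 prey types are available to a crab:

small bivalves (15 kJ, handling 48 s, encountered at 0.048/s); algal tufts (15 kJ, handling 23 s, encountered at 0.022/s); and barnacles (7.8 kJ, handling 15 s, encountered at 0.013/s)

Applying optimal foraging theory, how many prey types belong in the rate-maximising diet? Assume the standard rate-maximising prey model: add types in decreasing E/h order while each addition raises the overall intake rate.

3

E/h in descending order: algal tufts 0.652, barnacles 0.52, small bivalves 0.312 kJ/s. The optimal diet is the largest prefix of this list for which every included type satisfies E_i/h_i > R on the types above it.
Rate on top 1: 0.2191. barnacles: 0.52 > 0.2191 → include.
Rate on top 2: 0.2536. small bivalves: 0.312 > 0.2536 → include.
Optimal diet: algal tufts, barnacles, small bivalves — 3 of 3 types.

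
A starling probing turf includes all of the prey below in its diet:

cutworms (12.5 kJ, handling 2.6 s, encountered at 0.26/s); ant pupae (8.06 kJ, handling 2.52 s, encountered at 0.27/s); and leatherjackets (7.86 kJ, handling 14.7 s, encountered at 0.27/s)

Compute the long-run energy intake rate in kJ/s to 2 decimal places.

R = (0.26×12.5 + 0.27×8.06 + 0.27×7.86) / (1 + 0.26×2.6 + 0.27×2.52 + 0.27×14.7) = 7.548/6.325 = 1.193 kJ/s.

1.19 kJ/s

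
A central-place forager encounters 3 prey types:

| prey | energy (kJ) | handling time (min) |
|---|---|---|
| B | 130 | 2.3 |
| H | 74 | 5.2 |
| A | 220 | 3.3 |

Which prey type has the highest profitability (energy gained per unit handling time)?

A

Profitability E/h (kJ/min): B = 130/2.3 = 56.5, H = 74/5.2 = 14.2, A = 220/3.3 = 66.7.
Ranked: A > B > H.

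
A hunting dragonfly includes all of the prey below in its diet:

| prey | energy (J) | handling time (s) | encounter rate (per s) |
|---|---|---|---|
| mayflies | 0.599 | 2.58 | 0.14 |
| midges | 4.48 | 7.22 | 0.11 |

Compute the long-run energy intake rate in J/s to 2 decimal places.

Energy encountered per unit search time: 0.14×0.599 + 0.11×4.48 = 0.5767 J/s.
Handling time per unit search time: 0.14×2.58 + 0.11×7.22 = 1.155.
Rate = 0.5767/(1 + 1.155) = 0.2675 J/s.

0.27 J/s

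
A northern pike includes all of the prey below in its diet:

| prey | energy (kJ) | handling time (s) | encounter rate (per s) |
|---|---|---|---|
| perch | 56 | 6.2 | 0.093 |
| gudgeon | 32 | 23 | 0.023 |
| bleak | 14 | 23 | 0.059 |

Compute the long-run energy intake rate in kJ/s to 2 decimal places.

Energy encountered per unit search time: 0.093×56 + 0.023×32 + 0.059×14 = 6.77 kJ/s.
Handling time per unit search time: 0.093×6.2 + 0.023×23 + 0.059×23 = 2.463.
Rate = 6.77/(1 + 2.463) = 1.955 kJ/s.

1.96 kJ/s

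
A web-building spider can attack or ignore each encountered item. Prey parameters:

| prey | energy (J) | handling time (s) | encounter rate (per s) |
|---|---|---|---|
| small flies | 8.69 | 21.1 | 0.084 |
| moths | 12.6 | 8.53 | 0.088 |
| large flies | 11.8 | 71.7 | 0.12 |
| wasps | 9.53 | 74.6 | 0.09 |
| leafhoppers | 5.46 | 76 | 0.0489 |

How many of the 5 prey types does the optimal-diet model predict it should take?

1

Profitabilities (E/h, J/s): moths 1.48, small flies 0.412, large flies 0.165, wasps 0.128, leafhoppers 0.0718. Add prey in this order while the next type's profitability exceeds the intake rate on those already taken.
Rate on top 1: 0.6334. small flies: 0.412 < 0.6334 → exclude; stop.
Optimal diet: moths — 1 of 5 types.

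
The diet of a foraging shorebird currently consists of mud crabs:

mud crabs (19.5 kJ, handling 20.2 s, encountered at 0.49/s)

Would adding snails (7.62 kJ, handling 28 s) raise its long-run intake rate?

No

Current rate: (0.49×19.5)/(1 + 0.49×20.2) = 0.8768 kJ/s.
snails: E/h = 7.62/28 = 0.2721 kJ/s.
Since 0.2721 < R, time spent handling snails is better spent searching.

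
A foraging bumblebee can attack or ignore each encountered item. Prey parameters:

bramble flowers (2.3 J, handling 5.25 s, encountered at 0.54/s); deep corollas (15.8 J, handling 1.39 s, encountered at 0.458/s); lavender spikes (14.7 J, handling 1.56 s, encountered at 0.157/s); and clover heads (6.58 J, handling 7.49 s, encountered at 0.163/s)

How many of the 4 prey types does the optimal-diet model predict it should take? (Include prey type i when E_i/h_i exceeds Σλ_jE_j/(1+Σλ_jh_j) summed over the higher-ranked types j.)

E/h in descending order: deep corollas 11.4, lavender spikes 9.42, clover heads 0.879, bramble flowers 0.438 J/s. The optimal diet is the largest prefix of this list for which every included type satisfies E_i/h_i > R on the types above it.
Rate on top 1: 4.422. lavender spikes: 9.42 > 4.422 → include.
Rate on top 2: 5.073. clover heads: 0.879 < 5.073 → exclude; stop.
Optimal diet: deep corollas, lavender spikes — 2 of 4 types.

2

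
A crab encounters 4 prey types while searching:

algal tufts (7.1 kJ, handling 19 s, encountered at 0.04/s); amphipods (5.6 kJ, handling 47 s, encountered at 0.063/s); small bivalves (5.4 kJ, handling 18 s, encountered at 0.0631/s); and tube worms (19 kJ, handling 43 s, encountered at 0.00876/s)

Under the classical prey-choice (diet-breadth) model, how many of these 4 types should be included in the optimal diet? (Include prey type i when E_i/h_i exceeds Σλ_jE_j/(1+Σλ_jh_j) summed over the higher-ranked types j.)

3

Rank by E/h (kJ/s): tube worms 0.442, algal tufts 0.374, small bivalves 0.3, amphipods 0.119. Include each in turn until the next type's E/h falls below the running intake rate.
Rate on top 1: 0.1209. algal tufts: 0.374 > 0.1209 → include.
Rate on top 2: 0.2108. small bivalves: 0.3 > 0.2108 → include.
Rate on top 3: 0.2418. amphipods: 0.119 < 0.2418 → exclude; stop.
Optimal diet: tube worms, algal tufts, small bivalves — 3 of 4 types.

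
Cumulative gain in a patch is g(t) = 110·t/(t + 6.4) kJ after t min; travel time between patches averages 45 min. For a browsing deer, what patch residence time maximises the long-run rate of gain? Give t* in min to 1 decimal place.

17.0 min

By the marginal value theorem, leave when the instantaneous gain rate g'(t) equals the habitat-wide average g(t)/(T + t).
g'(t) = 110·6.4/(t + 6.4)². Setting 110·6.4/(t+6.4)² = 110t/[(t+6.4)(45+t)] gives 6.4(45+t) = t(t+6.4), so t² = 6.4×45 = 288.
t* = √288 = 16.97 min.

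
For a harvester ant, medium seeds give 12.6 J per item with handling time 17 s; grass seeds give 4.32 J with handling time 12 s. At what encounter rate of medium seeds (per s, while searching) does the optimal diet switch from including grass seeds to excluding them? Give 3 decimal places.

Drop grass seeds once their profitability E₂/h₂ falls below the rate achievable on medium seeds alone: E₂/h₂ = λE₁/(1 + λh₁).
Solve for λ: λE₁h₂ = E₂(1 + λh₁) → λ(E₁h₂ − E₂h₁) = E₂ → λ = E₂/(E₁h₂ − E₂h₁).
λ = 4.32/(12.6×12 − 4.32×17) = 4.32/77.76 = 0.05556 per s.

0.056 per s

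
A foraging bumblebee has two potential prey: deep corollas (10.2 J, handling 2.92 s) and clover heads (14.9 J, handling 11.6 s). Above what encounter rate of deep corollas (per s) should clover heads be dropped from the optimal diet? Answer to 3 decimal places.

0.199 per s

Drop clover heads once their profitability E₂/h₂ falls below the rate achievable on deep corollas alone: E₂/h₂ = λE₁/(1 + λh₁).
Solve for λ: λE₁h₂ = E₂(1 + λh₁) → λ(E₁h₂ − E₂h₁) = E₂ → λ = E₂/(E₁h₂ − E₂h₁).
λ = 14.9/(10.2×11.6 − 14.9×2.92) = 14.9/74.81 = 0.1992 per s.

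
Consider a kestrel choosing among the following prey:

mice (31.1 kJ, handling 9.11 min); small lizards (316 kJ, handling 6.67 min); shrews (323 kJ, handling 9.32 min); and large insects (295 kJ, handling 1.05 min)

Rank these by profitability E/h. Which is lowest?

Profitability E/h (kJ/min): mice = 31.1/9.11 = 3.41, small lizards = 316/6.67 = 47.4, shrews = 323/9.32 = 34.7, large insects = 295/1.05 = 281.
Ranked: large insects > small lizards > shrews > mice.

mice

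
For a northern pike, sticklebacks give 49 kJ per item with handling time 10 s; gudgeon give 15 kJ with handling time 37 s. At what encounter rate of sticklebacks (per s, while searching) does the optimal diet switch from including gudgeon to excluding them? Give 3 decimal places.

0.009 per s

The zero-one rule: include gudgeon iff E₂/h₂ > λE₁/(1+λh₁). Equality gives the switch point.
λE₁h₂ = E₂ + λE₂h₁ ⇒ λ = E₂/(E₁h₂ − E₂h₁) = 15/(1813 − 150) = 0.00902 per s.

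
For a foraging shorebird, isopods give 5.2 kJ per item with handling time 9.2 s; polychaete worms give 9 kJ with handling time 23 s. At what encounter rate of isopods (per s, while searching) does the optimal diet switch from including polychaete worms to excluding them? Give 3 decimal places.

0.245 per s

The zero-one rule: include polychaete worms iff E₂/h₂ > λE₁/(1+λh₁). Equality gives the switch point.
λE₁h₂ = E₂ + λE₂h₁ ⇒ λ = E₂/(E₁h₂ − E₂h₁) = 9/(119.6 − 82.8) = 0.2446 per s.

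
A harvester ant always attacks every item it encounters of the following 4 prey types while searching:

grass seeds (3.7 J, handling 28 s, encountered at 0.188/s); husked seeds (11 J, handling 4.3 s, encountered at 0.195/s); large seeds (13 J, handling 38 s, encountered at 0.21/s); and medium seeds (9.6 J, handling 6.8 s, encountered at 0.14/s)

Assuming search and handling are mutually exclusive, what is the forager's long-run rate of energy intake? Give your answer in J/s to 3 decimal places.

0.431 J/s

R = Σλ_iE_i / (1 + Σλ_ih_i)
Numerator: 0.188×3.7 + 0.195×11 + 0.21×13 + 0.14×9.6 = 6.915
Denominator: 1 + 0.188×28 + 0.195×4.3 + 0.21×38 + 0.14×6.8 = 16.03
R = 6.915/16.03 = 0.4312 J/s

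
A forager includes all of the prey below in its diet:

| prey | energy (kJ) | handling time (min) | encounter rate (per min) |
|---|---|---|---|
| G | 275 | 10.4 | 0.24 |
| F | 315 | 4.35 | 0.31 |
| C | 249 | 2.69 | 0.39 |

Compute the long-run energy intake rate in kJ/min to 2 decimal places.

R = (0.24×275 + 0.31×315 + 0.39×249) / (1 + 0.24×10.4 + 0.31×4.35 + 0.39×2.69) = 260.8/5.894 = 44.24 kJ/min.

44.24 kJ/min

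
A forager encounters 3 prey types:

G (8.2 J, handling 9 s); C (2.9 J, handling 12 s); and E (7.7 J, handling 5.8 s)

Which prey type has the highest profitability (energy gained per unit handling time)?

Profitability E/h (J/s): G = 8.2/9 = 0.911, C = 2.9/12 = 0.242, E = 7.7/5.8 = 1.33.
Ranked: E > G > C.

E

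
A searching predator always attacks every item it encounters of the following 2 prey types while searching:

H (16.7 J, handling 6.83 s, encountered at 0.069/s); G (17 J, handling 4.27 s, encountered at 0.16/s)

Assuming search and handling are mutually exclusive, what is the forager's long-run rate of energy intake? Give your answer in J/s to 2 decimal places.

R = (0.069×16.7 + 0.16×17) / (1 + 0.069×6.83 + 0.16×4.27) = 3.872/2.154 = 1.797 J/s.

1.80 J/s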